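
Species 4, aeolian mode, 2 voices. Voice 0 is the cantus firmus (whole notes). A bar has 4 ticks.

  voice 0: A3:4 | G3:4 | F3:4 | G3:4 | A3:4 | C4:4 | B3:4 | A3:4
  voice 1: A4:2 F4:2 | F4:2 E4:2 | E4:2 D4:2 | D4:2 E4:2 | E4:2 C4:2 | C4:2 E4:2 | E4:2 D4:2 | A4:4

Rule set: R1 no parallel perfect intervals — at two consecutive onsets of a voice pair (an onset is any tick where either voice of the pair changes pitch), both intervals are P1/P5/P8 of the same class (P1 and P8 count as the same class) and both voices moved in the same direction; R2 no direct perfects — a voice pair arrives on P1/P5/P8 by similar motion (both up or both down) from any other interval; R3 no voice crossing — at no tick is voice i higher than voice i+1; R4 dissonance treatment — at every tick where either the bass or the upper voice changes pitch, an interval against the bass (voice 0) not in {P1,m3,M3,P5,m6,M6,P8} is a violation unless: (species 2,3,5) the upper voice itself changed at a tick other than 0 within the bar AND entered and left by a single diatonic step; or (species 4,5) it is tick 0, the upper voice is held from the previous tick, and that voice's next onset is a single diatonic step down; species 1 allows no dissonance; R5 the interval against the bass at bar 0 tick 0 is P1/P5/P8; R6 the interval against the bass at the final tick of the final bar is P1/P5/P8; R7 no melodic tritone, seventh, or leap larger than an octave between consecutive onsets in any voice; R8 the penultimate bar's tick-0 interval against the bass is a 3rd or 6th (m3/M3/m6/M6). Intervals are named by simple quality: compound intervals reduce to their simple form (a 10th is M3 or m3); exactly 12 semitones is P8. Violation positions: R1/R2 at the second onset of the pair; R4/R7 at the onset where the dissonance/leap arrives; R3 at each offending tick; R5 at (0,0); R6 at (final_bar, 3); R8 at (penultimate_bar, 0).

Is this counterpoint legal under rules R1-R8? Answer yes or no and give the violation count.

bar 0: v0=A3 v1=A4 (P8)
bar 1: v0=G3 v1=F4 (m7)
bar 2: v0=F3 v1=E4 (M7)
bar 3: v0=G3 v1=D4 (P5)
bar 4: v0=A3 v1=E4 (P5)
bar 5: v0=C4 v1=C4 (P1)
bar 6: v0=B3 v1=E4 (P4)
bar 7: v0=A3 v1=A4 (P8)
  R8 @ bar6.0: penult P4 not 3rd/6th

No (1 violations)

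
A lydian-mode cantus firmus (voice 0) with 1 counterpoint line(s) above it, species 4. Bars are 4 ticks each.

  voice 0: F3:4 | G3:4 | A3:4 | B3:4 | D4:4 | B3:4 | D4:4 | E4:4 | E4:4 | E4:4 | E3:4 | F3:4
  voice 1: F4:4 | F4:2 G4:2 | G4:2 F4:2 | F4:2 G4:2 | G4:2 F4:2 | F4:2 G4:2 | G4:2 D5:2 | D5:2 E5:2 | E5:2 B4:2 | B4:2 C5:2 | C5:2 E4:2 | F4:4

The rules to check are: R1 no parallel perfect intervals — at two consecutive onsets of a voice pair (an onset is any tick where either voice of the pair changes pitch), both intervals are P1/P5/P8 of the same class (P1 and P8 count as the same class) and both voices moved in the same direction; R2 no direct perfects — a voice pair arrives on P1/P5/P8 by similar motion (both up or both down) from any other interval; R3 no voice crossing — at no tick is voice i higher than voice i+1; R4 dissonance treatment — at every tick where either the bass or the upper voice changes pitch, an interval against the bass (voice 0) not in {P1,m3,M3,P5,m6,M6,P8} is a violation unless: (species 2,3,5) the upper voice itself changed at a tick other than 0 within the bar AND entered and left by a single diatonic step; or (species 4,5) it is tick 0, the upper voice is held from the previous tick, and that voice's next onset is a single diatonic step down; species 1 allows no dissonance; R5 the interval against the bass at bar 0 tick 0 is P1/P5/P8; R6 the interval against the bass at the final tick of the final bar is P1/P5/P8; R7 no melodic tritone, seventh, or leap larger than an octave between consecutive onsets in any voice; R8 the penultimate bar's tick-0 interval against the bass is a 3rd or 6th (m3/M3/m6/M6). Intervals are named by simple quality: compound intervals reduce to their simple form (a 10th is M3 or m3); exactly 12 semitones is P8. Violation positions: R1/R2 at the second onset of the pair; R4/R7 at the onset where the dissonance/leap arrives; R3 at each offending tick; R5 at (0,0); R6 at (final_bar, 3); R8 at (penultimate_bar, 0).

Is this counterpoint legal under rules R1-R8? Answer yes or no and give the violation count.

No (6 violations)

bar 0: v0=F3 v1=F4 (P8)
bar 1: v0=G3 v1=F4 (m7)
bar 2: v0=A3 v1=G4 (m7)
bar 3: v0=B3 v1=F4 (TT)
bar 4: v0=D4 v1=G4 (P4)
bar 5: v0=B3 v1=F4 (TT)
bar 6: v0=D4 v1=G4 (P4)
bar 7: v0=E4 v1=D5 (m7)
bar 8: v0=E4 v1=E5 (P8)
bar 9: v0=E4 v1=B4 (P5)
bar 10: v0=E3 v1=C5 (m6)
bar 11: v0=F3 v1=F4 (P8)
  R4 @ bar1.0: G3/F4 m7 untreated
  R4 @ bar3.0: B3/F4 TT untreated
  R4 @ bar5.0: B3/F4 TT untreated
  R4 @ bar6.0: D4/G4 P4 untreated
  R4 @ bar7.0: E4/D5 m7 untreated
  R1 @ bar11.0: E3/E4 P8 -> F3/F4 P8 similar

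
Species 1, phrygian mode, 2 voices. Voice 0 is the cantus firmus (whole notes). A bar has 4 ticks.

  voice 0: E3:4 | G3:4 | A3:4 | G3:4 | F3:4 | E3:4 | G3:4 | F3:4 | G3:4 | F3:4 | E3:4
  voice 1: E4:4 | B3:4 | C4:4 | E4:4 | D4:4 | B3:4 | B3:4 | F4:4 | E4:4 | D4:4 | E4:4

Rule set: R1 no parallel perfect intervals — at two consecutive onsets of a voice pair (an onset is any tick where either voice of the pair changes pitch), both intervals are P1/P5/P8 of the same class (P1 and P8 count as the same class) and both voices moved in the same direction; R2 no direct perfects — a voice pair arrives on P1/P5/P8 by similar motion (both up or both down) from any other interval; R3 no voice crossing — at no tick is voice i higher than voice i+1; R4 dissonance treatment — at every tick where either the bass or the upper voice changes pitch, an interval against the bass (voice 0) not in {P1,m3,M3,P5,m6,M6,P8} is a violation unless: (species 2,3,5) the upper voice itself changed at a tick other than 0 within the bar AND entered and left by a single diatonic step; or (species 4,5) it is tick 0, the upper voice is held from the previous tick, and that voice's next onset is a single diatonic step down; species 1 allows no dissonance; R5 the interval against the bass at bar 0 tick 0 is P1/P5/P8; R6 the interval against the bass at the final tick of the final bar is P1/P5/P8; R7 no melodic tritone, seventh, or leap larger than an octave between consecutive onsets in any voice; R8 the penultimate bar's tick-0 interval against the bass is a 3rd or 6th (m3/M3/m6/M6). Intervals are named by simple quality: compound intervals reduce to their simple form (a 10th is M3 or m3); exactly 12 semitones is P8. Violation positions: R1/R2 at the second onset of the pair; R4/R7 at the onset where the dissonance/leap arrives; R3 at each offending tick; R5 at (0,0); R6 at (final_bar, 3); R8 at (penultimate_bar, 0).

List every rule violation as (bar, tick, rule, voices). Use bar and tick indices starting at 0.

bar 0: v0=E3 v1=E4 downbeat P8
bar 1: v0=G3 v1=B3 downbeat M3
bar 2: v0=A3 v1=C4 downbeat m3
bar 3: v0=G3 v1=E4 downbeat M6
bar 4: v0=F3 v1=D4 downbeat M6
bar 5: v0=E3 v1=B3 downbeat P5
bar 6: v0=G3 v1=B3 downbeat M3
bar 7: v0=F3 v1=F4 downbeat P8
bar 8: v0=G3 v1=E4 downbeat M6
bar 9: v0=F3 v1=D4 downbeat M6
bar 10: v0=E3 v1=E4 downbeat P8
  -> R2 @ bar 5 tick 0 v(0, 1): F3/D4 M6 -> E3/B3 P5 similar
  -> R7 @ bar 7 tick 0 v(1,): B3->F4 leap 6st

(5, 0, R2, (0, 1))
(7, 0, R7, (1,))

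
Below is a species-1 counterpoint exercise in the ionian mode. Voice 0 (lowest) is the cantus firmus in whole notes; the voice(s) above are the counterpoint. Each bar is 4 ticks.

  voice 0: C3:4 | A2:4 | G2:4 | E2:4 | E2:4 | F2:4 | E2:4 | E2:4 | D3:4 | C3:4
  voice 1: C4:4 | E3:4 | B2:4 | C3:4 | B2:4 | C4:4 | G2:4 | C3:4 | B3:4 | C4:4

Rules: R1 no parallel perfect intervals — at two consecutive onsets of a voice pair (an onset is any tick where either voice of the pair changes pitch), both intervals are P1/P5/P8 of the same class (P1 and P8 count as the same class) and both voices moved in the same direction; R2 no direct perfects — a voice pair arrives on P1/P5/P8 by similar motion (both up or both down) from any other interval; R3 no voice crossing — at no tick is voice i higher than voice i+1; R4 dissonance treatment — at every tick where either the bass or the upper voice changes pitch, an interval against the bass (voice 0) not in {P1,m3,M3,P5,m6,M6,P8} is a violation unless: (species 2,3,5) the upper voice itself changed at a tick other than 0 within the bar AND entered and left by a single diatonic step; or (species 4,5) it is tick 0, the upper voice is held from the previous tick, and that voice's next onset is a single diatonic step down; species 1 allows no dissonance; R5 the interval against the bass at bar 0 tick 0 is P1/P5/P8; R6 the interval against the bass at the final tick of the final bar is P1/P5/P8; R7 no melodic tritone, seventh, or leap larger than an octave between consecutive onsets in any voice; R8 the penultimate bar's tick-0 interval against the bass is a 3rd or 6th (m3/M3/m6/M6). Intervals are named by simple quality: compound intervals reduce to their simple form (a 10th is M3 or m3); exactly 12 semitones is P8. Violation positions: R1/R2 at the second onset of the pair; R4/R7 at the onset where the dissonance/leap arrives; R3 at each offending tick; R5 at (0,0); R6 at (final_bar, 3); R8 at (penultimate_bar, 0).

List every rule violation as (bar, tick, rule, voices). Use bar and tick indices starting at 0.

(1, 0, R2, (0, 1))
(5, 0, R1, (0, 1))
(5, 0, R7, (1,))
(6, 0, R7, (1,))
(8, 0, R7, (0,))
(8, 0, R7, (1,))

bar 0: v0=C3 v1=C4 downbeat P8
bar 1: v0=A2 v1=E3 downbeat P5
bar 2: v0=G2 v1=B2 downbeat M3
bar 3: v0=E2 v1=C3 downbeat m6
bar 4: v0=E2 v1=B2 downbeat P5
bar 5: v0=F2 v1=C4 downbeat P5
bar 6: v0=E2 v1=G2 downbeat m3
bar 7: v0=E2 v1=C3 downbeat m6
bar 8: v0=D3 v1=B3 downbeat M6
bar 9: v0=C3 v1=C4 downbeat P8
  -> R2 @ bar 1 tick 0 v(0, 1): C3/C4 P8 -> A2/E3 P5 similar
  -> R1 @ bar 5 tick 0 v(0, 1): E2/B2 P5 -> F2/C4 P5 similar
  -> R7 @ bar 5 tick 0 v(1,): B2->C4 leap 13st
  -> R7 @ bar 6 tick 0 v(1,): C4->G2 leap 17st
  -> R7 @ bar 8 tick 0 v(0,): E2->D3 leap 10st
  -> R7 @ bar 8 tick 0 v(1,): C3->B3 leap 11st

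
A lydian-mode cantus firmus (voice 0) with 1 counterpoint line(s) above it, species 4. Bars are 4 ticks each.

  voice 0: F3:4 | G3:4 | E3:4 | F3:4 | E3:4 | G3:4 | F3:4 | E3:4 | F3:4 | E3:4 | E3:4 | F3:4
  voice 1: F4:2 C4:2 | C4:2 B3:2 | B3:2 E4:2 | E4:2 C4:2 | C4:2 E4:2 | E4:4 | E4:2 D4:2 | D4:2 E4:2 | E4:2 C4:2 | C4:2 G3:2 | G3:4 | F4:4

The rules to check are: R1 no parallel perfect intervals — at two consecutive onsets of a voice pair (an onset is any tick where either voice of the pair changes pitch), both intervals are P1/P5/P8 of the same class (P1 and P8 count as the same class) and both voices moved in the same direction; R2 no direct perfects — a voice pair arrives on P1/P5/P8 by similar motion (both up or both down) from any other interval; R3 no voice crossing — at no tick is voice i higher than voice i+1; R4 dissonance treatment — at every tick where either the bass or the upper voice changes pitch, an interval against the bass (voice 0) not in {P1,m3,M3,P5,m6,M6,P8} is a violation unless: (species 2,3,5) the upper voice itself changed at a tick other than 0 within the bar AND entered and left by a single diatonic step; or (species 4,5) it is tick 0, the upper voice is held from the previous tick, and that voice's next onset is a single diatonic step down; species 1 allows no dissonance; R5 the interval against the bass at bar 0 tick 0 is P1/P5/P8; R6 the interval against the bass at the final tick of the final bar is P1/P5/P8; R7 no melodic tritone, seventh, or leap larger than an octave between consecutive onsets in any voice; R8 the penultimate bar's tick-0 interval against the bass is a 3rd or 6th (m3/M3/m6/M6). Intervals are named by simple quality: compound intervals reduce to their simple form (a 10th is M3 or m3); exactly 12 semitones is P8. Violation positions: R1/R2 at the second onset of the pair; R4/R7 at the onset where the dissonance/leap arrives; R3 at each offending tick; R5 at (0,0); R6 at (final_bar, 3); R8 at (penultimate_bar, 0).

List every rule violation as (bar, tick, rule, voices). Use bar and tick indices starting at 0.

bar 0: v0=F3 v1=F4 downbeat P8
bar 1: v0=G3 v1=C4 downbeat P4
bar 2: v0=E3 v1=B3 downbeat P5
bar 3: v0=F3 v1=E4 downbeat M7
bar 4: v0=E3 v1=C4 downbeat m6
bar 5: v0=G3 v1=E4 downbeat M6
bar 6: v0=F3 v1=E4 downbeat M7
bar 7: v0=E3 v1=D4 downbeat m7
bar 8: v0=F3 v1=E4 downbeat M7
bar 9: v0=E3 v1=C4 downbeat m6
bar 10: v0=E3 v1=G3 downbeat m3
bar 11: v0=F3 v1=F4 downbeat P8
  -> R4 @ bar 3 tick 0 v(0, 1): F3/E4 M7 untreated
  -> R4 @ bar 7 tick 0 v(0, 1): E3/D4 m7 untreated
  -> R4 @ bar 8 tick 0 v(0, 1): F3/E4 M7 untreated
  -> R2 @ bar 11 tick 0 v(0, 1): E3/G3 m3 -> F3/F4 P8 similar
  -> R7 @ bar 11 tick 0 v(1,): G3->F4 leap 10st

(3, 0, R4, (0, 1))
(7, 0, R4, (0, 1))
(8, 0, R4, (0, 1))
(11, 0, R2, (0, 1))
(11, 0, R7, (1,))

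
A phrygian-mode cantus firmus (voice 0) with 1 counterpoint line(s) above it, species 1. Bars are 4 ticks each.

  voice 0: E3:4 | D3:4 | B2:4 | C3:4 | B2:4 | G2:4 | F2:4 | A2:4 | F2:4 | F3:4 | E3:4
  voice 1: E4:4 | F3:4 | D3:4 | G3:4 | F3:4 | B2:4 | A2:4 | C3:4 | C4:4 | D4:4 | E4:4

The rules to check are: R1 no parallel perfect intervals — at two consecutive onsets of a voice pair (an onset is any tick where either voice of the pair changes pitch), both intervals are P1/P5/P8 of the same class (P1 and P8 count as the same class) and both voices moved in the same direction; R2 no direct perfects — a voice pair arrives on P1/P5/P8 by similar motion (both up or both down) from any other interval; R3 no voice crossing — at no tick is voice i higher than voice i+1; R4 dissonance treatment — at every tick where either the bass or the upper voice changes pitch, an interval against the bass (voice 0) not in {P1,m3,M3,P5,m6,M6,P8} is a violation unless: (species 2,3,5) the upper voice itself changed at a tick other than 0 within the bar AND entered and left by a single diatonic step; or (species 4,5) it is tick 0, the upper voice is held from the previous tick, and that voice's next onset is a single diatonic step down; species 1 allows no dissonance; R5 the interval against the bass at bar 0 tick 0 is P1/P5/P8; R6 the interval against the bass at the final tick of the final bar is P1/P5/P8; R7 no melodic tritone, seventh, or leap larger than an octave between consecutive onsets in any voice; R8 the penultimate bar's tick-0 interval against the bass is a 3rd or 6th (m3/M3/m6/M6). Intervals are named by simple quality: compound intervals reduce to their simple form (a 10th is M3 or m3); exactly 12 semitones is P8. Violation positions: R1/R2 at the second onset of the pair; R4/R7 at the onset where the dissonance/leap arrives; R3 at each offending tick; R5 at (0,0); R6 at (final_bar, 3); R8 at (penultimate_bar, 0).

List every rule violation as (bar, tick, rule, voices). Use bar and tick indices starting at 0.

(1, 0, R7, (1,))
(3, 0, R2, (0, 1))
(4, 0, R4, (0, 1))
(5, 0, R7, (1,))

bar 0: v0=E3 v1=E4 downbeat P8
bar 1: v0=D3 v1=F3 downbeat m3
bar 2: v0=B2 v1=D3 downbeat m3
bar 3: v0=C3 v1=G3 downbeat P5
bar 4: v0=B2 v1=F3 downbeat TT
bar 5: v0=G2 v1=B2 downbeat M3
bar 6: v0=F2 v1=A2 downbeat M3
bar 7: v0=A2 v1=C3 downbeat m3
bar 8: v0=F2 v1=C4 downbeat P5
bar 9: v0=F3 v1=D4 downbeat M6
bar 10: v0=E3 v1=E4 downbeat P8
  -> R7 @ bar 1 tick 0 v(1,): E4->F3 leap 11st
  -> R2 @ bar 3 tick 0 v(0, 1): B2/D3 m3 -> C3/G3 P5 similar
  -> R4 @ bar 4 tick 0 v(0, 1): B2/F3 TT untreated
  -> R7 @ bar 5 tick 0 v(1,): F3->B2 leap 6st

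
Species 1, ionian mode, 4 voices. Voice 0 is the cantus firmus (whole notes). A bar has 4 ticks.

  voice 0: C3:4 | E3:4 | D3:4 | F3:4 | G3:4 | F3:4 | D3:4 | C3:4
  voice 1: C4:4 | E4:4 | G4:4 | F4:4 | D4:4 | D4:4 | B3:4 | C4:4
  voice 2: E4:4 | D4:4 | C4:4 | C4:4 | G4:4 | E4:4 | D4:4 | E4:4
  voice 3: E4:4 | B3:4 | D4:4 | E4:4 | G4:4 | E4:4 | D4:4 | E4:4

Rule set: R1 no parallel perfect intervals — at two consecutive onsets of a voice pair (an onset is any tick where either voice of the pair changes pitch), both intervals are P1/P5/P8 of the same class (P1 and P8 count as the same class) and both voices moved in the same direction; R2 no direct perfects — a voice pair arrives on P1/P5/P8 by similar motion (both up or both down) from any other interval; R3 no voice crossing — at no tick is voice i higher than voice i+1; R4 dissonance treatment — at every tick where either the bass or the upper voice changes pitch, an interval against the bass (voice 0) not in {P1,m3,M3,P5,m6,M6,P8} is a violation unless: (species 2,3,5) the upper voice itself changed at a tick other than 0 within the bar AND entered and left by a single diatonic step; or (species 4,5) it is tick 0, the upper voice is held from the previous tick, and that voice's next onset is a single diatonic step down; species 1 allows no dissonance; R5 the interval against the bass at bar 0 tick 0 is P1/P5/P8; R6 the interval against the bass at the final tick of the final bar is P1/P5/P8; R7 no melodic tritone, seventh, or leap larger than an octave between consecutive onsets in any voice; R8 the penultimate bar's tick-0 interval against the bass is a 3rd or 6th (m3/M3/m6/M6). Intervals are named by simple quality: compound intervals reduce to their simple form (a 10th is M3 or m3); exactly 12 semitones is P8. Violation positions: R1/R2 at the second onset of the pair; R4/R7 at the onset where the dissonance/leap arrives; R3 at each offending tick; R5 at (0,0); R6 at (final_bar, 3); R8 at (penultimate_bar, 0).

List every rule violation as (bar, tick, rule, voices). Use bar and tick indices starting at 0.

(0, 0, R5, (0, 2))
(0, 0, R5, (0, 3))
(1, 0, R1, (0, 1))
(1, 0, R3, (1, 2))
(1, 0, R3, (2, 3))
(1, 0, R4, (0, 2))
(1, 1, R3, (1, 2))
(1, 1, R3, (2, 3))
(1, 2, R3, (1, 2))
(1, 2, R3, (2, 3))
(1, 3, R3, (1, 2))
(1, 3, R3, (2, 3))
(2, 0, R3, (1, 2))
(2, 0, R4, (0, 1))
(2, 0, R4, (0, 2))
(2, 1, R3, (1, 2))
(2, 2, R3, (1, 2))
(2, 3, R3, (1, 2))
(3, 0, R3, (1, 2))
(3, 0, R4, (0, 3))
(3, 1, R3, (1, 2))
(3, 2, R3, (1, 2))
(3, 3, R3, (1, 2))
(4, 0, R2, (0, 2))
(4, 0, R2, (0, 3))
(4, 0, R2, (2, 3))
(5, 0, R1, (2, 3))
(5, 0, R4, (0, 2))
(5, 0, R4, (0, 3))
(6, 0, R1, (2, 3))
(6, 0, R2, (0, 2))
(6, 0, R2, (0, 3))
(6, 0, R8, (0, 2))
(6, 0, R8, (0, 3))
(7, 0, R1, (2, 3))
(7, 3, R6, (0, 2))
(7, 3, R6, (0, 3))

bar 0: v0=C3 v1=C4 v2=E4 v3=E4 downbeat M3
bar 1: v0=E3 v1=E4 v2=D4 v3=B3 downbeat P5
bar 2: v0=D3 v1=G4 v2=C4 v3=D4 downbeat P8
bar 3: v0=F3 v1=F4 v2=C4 v3=E4 downbeat M7
bar 4: v0=G3 v1=D4 v2=G4 v3=G4 downbeat P8
bar 5: v0=F3 v1=D4 v2=E4 v3=E4 downbeat M7
bar 6: v0=D3 v1=B3 v2=D4 v3=D4 downbeat P8
bar 7: v0=C3 v1=C4 v2=E4 v3=E4 downbeat M3
  -> R5 @ bar 0 tick 0 v(0, 2): opens on M3
  -> R5 @ bar 0 tick 0 v(0, 3): opens on M3
  -> R1 @ bar 1 tick 0 v(0, 1): C3/C4 P8 -> E3/E4 P8 similar
  -> R3 @ bar 1 tick 0 v(1, 2): E4 above D4
  -> R3 @ bar 1 tick 0 v(2, 3): D4 above B3
  -> R4 @ bar 1 tick 0 v(0, 2): E3/D4 m7 untreated
  -> R3 @ bar 1 tick 1 v(1, 2): E4 above D4
  -> R3 @ bar 1 tick 1 v(2, 3): D4 above B3
  -> R3 @ bar 1 tick 2 v(1, 2): E4 above D4
  -> R3 @ bar 1 tick 2 v(2, 3): D4 above B3
  -> R3 @ bar 1 tick 3 v(1, 2): E4 above D4
  -> R3 @ bar 1 tick 3 v(2, 3): D4 above B3
  -> R3 @ bar 2 tick 0 v(1, 2): G4 above C4
  -> R4 @ bar 2 tick 0 v(0, 1): D3/G4 P4 untreated
  -> R4 @ bar 2 tick 0 v(0, 2): D3/C4 m7 untreated
  -> R3 @ bar 2 tick 1 v(1, 2): G4 above C4
  -> R3 @ bar 2 tick 2 v(1, 2): G4 above C4
  -> R3 @ bar 2 tick 3 v(1, 2): G4 above C4
  -> R3 @ bar 3 tick 0 v(1, 2): F4 above C4
  -> R4 @ bar 3 tick 0 v(0, 3): F3/E4 M7 untreated
  -> R3 @ bar 3 tick 1 v(1, 2): F4 above C4
  -> R3 @ bar 3 tick 2 v(1, 2): F4 above C4
  -> R3 @ bar 3 tick 3 v(1, 2): F4 above C4
  -> R2 @ bar 4 tick 0 v(0, 2): F3/C4 P5 -> G3/G4 P8 similar
  -> R2 @ bar 4 tick 0 v(0, 3): F3/E4 M7 -> G3/G4 P8 similar
  -> R2 @ bar 4 tick 0 v(2, 3): C4/E4 M3 -> G4/G4 P1 similar
  -> R1 @ bar 5 tick 0 v(2, 3): G4/G4 P1 -> E4/E4 P1 similar
  -> R4 @ bar 5 tick 0 v(0, 2): F3/E4 M7 untreated
  -> R4 @ bar 5 tick 0 v(0, 3): F3/E4 M7 untreated
  -> R1 @ bar 6 tick 0 v(2, 3): E4/E4 P1 -> D4/D4 P1 similar
  -> R2 @ bar 6 tick 0 v(0, 2): F3/E4 M7 -> D3/D4 P8 similar
  -> R2 @ bar 6 tick 0 v(0, 3): F3/E4 M7 -> D3/D4 P8 similar
  -> R8 @ bar 6 tick 0 v(0, 2): penult P8 not 3rd/6th
  -> R8 @ bar 6 tick 0 v(0, 3): penult P8 not 3rd/6th
  -> R1 @ bar 7 tick 0 v(2, 3): D4/D4 P1 -> E4/E4 P1 similar
  -> R6 @ bar 7 tick 3 v(0, 2): closes on M3
  -> R6 @ bar 7 tick 3 v(0, 3): closes on M3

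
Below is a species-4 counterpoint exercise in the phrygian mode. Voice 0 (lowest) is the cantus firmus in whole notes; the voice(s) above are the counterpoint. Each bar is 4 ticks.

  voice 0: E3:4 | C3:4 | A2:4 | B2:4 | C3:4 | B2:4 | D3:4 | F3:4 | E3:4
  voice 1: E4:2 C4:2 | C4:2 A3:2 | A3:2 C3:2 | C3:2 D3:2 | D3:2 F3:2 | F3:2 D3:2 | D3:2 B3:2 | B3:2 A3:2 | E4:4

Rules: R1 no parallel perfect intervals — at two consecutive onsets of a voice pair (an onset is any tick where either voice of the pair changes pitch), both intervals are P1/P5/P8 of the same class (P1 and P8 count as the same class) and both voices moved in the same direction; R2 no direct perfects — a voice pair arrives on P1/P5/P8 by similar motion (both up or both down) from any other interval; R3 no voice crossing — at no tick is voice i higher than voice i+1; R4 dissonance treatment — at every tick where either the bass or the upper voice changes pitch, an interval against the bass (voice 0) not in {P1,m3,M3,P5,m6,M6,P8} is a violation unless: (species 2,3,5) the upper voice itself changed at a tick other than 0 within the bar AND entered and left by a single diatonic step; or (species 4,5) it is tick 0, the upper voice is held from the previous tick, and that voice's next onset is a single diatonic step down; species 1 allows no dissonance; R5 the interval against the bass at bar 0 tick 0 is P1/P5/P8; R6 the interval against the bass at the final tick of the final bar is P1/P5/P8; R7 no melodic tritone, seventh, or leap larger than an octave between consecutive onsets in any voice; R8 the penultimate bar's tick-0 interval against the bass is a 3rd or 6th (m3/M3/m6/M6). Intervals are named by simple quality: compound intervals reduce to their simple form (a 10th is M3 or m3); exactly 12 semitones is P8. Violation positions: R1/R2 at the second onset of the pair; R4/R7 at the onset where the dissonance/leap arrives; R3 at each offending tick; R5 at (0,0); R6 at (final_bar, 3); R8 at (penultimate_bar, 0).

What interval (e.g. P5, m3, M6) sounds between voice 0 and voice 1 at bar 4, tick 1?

M2

voice 0=C3 voice 1=D3 -> M2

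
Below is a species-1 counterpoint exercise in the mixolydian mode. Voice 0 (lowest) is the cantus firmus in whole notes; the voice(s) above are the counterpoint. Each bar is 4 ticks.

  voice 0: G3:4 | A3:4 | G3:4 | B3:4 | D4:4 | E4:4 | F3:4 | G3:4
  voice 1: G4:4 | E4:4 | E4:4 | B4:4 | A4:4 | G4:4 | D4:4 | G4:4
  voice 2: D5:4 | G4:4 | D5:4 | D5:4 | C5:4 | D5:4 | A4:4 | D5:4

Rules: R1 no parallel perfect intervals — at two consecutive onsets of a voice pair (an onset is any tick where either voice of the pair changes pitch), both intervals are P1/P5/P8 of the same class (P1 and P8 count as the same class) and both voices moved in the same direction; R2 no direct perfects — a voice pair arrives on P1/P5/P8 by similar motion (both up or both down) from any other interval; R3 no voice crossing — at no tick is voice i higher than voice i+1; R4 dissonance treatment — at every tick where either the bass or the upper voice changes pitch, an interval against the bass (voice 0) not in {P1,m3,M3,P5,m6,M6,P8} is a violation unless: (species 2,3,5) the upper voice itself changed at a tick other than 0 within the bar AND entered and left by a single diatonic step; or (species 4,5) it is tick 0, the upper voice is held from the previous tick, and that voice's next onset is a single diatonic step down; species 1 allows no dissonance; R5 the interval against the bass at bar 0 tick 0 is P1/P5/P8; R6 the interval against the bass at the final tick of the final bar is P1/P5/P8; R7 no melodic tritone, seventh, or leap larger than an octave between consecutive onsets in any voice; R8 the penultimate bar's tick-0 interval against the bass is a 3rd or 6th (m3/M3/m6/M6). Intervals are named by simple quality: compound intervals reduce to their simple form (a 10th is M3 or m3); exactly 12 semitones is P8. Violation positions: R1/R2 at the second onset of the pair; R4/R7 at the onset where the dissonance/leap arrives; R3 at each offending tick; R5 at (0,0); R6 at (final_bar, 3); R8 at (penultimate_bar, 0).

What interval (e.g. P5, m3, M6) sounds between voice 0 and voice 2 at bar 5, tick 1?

m7

voice 0=E4 voice 2=D5 -> m7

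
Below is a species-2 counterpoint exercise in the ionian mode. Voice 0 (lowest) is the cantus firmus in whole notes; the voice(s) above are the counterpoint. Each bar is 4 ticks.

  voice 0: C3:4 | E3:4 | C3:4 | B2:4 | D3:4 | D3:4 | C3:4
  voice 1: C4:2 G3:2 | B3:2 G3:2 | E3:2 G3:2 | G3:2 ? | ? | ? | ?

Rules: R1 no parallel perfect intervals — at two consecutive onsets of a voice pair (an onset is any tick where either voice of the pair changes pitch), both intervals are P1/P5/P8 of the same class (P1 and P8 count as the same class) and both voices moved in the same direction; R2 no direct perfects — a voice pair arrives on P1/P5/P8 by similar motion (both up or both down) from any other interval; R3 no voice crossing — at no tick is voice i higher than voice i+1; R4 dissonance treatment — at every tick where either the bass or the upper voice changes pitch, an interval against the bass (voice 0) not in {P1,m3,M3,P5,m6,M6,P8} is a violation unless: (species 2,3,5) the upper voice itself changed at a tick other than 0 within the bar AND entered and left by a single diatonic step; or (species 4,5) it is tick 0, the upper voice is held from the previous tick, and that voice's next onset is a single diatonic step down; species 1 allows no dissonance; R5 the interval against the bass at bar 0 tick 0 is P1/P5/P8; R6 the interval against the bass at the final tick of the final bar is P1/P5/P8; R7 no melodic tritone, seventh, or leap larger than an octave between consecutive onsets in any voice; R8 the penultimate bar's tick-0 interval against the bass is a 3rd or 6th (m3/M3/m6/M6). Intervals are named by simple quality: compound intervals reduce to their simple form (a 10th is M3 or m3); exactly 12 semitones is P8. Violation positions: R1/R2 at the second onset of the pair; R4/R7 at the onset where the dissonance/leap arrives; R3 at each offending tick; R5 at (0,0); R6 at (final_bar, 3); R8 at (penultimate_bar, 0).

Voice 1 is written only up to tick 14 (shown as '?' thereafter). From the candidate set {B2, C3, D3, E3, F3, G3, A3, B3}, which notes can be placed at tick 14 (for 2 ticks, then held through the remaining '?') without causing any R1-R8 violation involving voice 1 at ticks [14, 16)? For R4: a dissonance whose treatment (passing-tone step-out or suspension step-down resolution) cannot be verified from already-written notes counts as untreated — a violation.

B2: legal
C3: violates R4
D3: legal
E3: violates R4
F3: violates R4
G3: legal
A3: violates R4
B3: legal

{B2, B3, D3, G3}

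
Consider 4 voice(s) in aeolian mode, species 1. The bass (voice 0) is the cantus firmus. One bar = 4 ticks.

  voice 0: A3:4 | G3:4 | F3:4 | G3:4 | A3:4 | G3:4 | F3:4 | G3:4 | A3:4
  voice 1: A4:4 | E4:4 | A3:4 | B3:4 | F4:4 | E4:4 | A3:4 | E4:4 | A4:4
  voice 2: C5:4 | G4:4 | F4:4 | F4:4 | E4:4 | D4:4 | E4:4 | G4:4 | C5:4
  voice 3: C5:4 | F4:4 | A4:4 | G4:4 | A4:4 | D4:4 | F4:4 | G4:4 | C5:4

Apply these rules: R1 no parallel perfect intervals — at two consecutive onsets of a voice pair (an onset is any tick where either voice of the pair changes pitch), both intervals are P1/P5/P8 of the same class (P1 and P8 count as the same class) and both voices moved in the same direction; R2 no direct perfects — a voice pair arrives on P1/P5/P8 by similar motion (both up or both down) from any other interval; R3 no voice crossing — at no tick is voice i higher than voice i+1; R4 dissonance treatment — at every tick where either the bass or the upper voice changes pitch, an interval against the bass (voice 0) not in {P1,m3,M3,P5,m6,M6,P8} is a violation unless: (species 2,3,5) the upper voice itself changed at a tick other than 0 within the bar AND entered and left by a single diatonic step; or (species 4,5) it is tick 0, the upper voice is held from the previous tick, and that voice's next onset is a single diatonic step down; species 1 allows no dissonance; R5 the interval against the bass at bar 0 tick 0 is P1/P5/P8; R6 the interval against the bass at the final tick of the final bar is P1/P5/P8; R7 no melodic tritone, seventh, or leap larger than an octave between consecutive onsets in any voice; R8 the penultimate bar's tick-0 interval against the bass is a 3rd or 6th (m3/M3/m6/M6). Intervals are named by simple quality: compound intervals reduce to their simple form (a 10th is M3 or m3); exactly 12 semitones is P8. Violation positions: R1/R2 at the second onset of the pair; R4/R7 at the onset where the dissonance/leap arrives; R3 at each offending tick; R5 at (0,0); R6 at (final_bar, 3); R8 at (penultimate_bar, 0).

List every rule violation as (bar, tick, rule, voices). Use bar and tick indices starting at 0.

(0, 0, R5, (0, 2))
(0, 0, R5, (0, 3))
(1, 0, R2, (0, 2))
(1, 0, R3, (2, 3))
(1, 0, R4, (0, 3))
(1, 1, R3, (2, 3))
(1, 2, R3, (2, 3))
(1, 3, R3, (2, 3))
(2, 0, R1, (0, 2))
(3, 0, R4, (0, 2))
(4, 0, R1, (0, 3))
(4, 0, R3, (1, 2))
(4, 0, R7, (1,))
(4, 1, R3, (1, 2))
(4, 2, R3, (1, 2))
(4, 3, R3, (1, 2))
(5, 0, R1, (0, 2))
(5, 0, R2, (0, 3))
(5, 0, R2, (2, 3))
(5, 0, R3, (1, 2))
(5, 1, R3, (1, 2))
(5, 2, R3, (1, 2))
(5, 3, R3, (1, 2))
(6, 0, R4, (0, 2))
(7, 0, R1, (0, 3))
(7, 0, R2, (0, 2))
(7, 0, R2, (2, 3))
(7, 0, R8, (0, 2))
(7, 0, R8, (0, 3))
(8, 0, R1, (2, 3))
(8, 0, R2, (0, 1))
(8, 3, R6, (0, 2))
(8, 3, R6, (0, 3))

bar 0: v0=A3 v1=A4 v2=C5 v3=C5 downbeat m3
bar 1: v0=G3 v1=E4 v2=G4 v3=F4 downbeat m7
bar 2: v0=F3 v1=A3 v2=F4 v3=A4 downbeat M3
bar 3: v0=G3 v1=B3 v2=F4 v3=G4 downbeat P8
bar 4: v0=A3 v1=F4 v2=E4 v3=A4 downbeat P8
bar 5: v0=G3 v1=E4 v2=D4 v3=D4 downbeat P5
bar 6: v0=F3 v1=A3 v2=E4 v3=F4 downbeat P8
bar 7: v0=G3 v1=E4 v2=G4 v3=G4 downbeat P8
bar 8: v0=A3 v1=A4 v2=C5 v3=C5 downbeat m3
  -> R5 @ bar 0 tick 0 v(0, 2): opens on m3
  -> R5 @ bar 0 tick 0 v(0, 3): opens on m3
  -> R2 @ bar 1 tick 0 v(0, 2): A3/C5 m3 -> G3/G4 P8 similar
  -> R3 @ bar 1 tick 0 v(2, 3): G4 above F4
  -> R4 @ bar 1 tick 0 v(0, 3): G3/F4 m7 untreated
  -> R3 @ bar 1 tick 1 v(2, 3): G4 above F4
  -> R3 @ bar 1 tick 2 v(2, 3): G4 above F4
  -> R3 @ bar 1 tick 3 v(2, 3): G4 above F4
  -> R1 @ bar 2 tick 0 v(0, 2): G3/G4 P8 -> F3/F4 P8 similar
  -> R4 @ bar 3 tick 0 v(0, 2): G3/F4 m7 untreated
  -> R1 @ bar 4 tick 0 v(0, 3): G3/G4 P8 -> A3/A4 P8 similar
  -> R3 @ bar 4 tick 0 v(1, 2): F4 above E4
  -> R7 @ bar 4 tick 0 v(1,): B3->F4 leap 6st
  -> R3 @ bar 4 tick 1 v(1, 2): F4 above E4
  -> R3 @ bar 4 tick 2 v(1, 2): F4 above E4
  -> R3 @ bar 4 tick 3 v(1, 2): F4 above E4
  -> R1 @ bar 5 tick 0 v(0, 2): A3/E4 P5 -> G3/D4 P5 similar
  -> R2 @ bar 5 tick 0 v(0, 3): A3/A4 P8 -> G3/D4 P5 similar
  -> R2 @ bar 5 tick 0 v(2, 3): E4/A4 P4 -> D4/D4 P1 similar
  -> R3 @ bar 5 tick 0 v(1, 2): E4 above D4
  -> R3 @ bar 5 tick 1 v(1, 2): E4 above D4
  -> R3 @ bar 5 tick 2 v(1, 2): E4 above D4
  -> R3 @ bar 5 tick 3 v(1, 2): E4 above D4
  -> R4 @ bar 6 tick 0 v(0, 2): F3/E4 M7 untreated
  -> R1 @ bar 7 tick 0 v(0, 3): F3/F4 P8 -> G3/G4 P8 similar
  -> R2 @ bar 7 tick 0 v(0, 2): F3/E4 M7 -> G3/G4 P8 similar
  -> R2 @ bar 7 tick 0 v(2, 3): E4/F4 m2 -> G4/G4 P1 similar
  -> R8 @ bar 7 tick 0 v(0, 2): penult P8 not 3rd/6th
  -> R8 @ bar 7 tick 0 v(0, 3): penult P8 not 3rd/6th
  -> R1 @ bar 8 tick 0 v(2, 3): G4/G4 P1 -> C5/C5 P1 similar
  -> R2 @ bar 8 tick 0 v(0, 1): G3/E4 M6 -> A3/A4 P8 similar
  -> R6 @ bar 8 tick 3 v(0, 2): closes on m3
  -> R6 @ bar 8 tick 3 v(0, 3): closes on m3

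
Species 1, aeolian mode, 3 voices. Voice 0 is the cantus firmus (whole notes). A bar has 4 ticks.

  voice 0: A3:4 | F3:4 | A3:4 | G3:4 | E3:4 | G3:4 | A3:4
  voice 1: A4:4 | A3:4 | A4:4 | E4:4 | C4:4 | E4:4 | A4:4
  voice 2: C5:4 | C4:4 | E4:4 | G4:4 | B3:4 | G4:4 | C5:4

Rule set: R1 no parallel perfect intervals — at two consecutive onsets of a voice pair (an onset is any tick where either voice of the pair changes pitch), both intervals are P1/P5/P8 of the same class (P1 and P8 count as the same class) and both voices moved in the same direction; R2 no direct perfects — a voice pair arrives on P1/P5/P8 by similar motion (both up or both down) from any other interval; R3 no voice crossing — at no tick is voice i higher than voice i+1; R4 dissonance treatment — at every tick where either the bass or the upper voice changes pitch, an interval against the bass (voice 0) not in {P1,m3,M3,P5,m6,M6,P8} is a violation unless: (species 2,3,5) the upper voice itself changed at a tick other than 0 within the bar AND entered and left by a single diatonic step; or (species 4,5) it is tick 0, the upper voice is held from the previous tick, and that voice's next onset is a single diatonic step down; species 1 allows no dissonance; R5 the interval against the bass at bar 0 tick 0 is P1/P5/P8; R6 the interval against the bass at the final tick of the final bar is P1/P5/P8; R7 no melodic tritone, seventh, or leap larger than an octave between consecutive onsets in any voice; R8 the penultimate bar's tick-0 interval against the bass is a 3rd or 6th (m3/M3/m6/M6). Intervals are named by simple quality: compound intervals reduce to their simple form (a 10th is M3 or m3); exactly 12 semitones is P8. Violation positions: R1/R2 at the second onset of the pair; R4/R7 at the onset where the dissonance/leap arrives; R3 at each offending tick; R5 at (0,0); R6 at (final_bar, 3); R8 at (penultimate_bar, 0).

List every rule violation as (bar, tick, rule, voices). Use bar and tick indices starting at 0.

(0, 0, R5, (0, 2))
(1, 0, R2, (0, 2))
(2, 0, R1, (0, 2))
(2, 0, R2, (0, 1))
(2, 0, R3, (1, 2))
(2, 1, R3, (1, 2))
(2, 2, R3, (1, 2))
(2, 3, R3, (1, 2))
(4, 0, R2, (0, 2))
(4, 0, R3, (1, 2))
(4, 1, R3, (1, 2))
(4, 2, R3, (1, 2))
(4, 3, R3, (1, 2))
(5, 0, R2, (0, 2))
(5, 0, R8, (0, 2))
(6, 0, R2, (0, 1))
(6, 3, R6, (0, 2))

bar 0: v0=A3 v1=A4 v2=C5 downbeat m3
bar 1: v0=F3 v1=A3 v2=C4 downbeat P5
bar 2: v0=A3 v1=A4 v2=E4 downbeat P5
bar 3: v0=G3 v1=E4 v2=G4 downbeat P8
bar 4: v0=E3 v1=C4 v2=B3 downbeat P5
bar 5: v0=G3 v1=E4 v2=G4 downbeat P8
bar 6: v0=A3 v1=A4 v2=C5 downbeat m3
  -> R5 @ bar 0 tick 0 v(0, 2): opens on m3
  -> R2 @ bar 1 tick 0 v(0, 2): A3/C5 m3 -> F3/C4 P5 similar
  -> R1 @ bar 2 tick 0 v(0, 2): F3/C4 P5 -> A3/E4 P5 similar
  -> R2 @ bar 2 tick 0 v(0, 1): F3/A3 M3 -> A3/A4 P8 similar
  -> R3 @ bar 2 tick 0 v(1, 2): A4 above E4
  -> R3 @ bar 2 tick 1 v(1, 2): A4 above E4
  -> R3 @ bar 2 tick 2 v(1, 2): A4 above E4
  -> R3 @ bar 2 tick 3 v(1, 2): A4 above E4
  -> R2 @ bar 4 tick 0 v(0, 2): G3/G4 P8 -> E3/B3 P5 similar
  -> R3 @ bar 4 tick 0 v(1, 2): C4 above B3
  -> R3 @ bar 4 tick 1 v(1, 2): C4 above B3
  -> R3 @ bar 4 tick 2 v(1, 2): C4 above B3
  -> R3 @ bar 4 tick 3 v(1, 2): C4 above B3
  -> R2 @ bar 5 tick 0 v(0, 2): E3/B3 P5 -> G3/G4 P8 similar
  -> R8 @ bar 5 tick 0 v(0, 2): penult P8 not 3rd/6th
  -> R2 @ bar 6 tick 0 v(0, 1): G3/E4 M6 -> A3/A4 P8 similar
  -> R6 @ bar 6 tick 3 v(0, 2): closes on m3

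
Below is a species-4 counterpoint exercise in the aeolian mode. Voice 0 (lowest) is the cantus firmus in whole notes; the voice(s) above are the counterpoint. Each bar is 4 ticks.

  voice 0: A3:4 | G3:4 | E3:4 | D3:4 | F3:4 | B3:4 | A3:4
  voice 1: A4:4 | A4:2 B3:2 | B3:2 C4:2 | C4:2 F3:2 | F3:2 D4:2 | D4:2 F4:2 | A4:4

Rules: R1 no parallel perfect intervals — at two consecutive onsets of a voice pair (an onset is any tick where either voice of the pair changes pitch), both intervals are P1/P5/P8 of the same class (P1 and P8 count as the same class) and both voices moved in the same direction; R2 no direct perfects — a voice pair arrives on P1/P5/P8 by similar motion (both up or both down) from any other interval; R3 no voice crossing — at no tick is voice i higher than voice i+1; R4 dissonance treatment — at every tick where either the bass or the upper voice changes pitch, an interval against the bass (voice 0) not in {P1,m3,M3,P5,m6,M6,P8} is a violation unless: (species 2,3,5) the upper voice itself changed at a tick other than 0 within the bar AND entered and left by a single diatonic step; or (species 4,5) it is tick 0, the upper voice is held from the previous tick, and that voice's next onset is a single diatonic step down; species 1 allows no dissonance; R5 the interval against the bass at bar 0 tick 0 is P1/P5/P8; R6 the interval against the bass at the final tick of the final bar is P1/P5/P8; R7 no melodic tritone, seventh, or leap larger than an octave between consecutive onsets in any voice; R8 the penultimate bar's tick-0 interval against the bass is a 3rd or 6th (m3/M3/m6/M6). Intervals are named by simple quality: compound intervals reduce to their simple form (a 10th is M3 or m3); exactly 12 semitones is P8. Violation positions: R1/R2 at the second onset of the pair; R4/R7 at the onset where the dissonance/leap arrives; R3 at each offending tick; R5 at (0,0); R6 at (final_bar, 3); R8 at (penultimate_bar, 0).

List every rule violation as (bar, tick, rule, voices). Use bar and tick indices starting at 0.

(1, 0, R4, (0, 1))
(1, 2, R7, (1,))
(3, 0, R4, (0, 1))
(5, 0, R7, (0,))
(5, 2, R4, (0, 1))

bar 0: v0=A3 v1=A4 downbeat P8
bar 1: v0=G3 v1=A4 downbeat M2
bar 2: v0=E3 v1=B3 downbeat P5
bar 3: v0=D3 v1=C4 downbeat m7
bar 4: v0=F3 v1=F3 downbeat P1
bar 5: v0=B3 v1=D4 downbeat m3
bar 6: v0=A3 v1=A4 downbeat P8
  -> R4 @ bar 1 tick 0 v(0, 1): G3/A4 M2 untreated
  -> R7 @ bar 1 tick 2 v(1,): A4->B3 leap 10st
  -> R4 @ bar 3 tick 0 v(0, 1): D3/C4 m7 untreated
  -> R7 @ bar 5 tick 0 v(0,): F3->B3 leap 6st
  -> R4 @ bar 5 tick 2 v(0, 1): B3/F4 TT untreated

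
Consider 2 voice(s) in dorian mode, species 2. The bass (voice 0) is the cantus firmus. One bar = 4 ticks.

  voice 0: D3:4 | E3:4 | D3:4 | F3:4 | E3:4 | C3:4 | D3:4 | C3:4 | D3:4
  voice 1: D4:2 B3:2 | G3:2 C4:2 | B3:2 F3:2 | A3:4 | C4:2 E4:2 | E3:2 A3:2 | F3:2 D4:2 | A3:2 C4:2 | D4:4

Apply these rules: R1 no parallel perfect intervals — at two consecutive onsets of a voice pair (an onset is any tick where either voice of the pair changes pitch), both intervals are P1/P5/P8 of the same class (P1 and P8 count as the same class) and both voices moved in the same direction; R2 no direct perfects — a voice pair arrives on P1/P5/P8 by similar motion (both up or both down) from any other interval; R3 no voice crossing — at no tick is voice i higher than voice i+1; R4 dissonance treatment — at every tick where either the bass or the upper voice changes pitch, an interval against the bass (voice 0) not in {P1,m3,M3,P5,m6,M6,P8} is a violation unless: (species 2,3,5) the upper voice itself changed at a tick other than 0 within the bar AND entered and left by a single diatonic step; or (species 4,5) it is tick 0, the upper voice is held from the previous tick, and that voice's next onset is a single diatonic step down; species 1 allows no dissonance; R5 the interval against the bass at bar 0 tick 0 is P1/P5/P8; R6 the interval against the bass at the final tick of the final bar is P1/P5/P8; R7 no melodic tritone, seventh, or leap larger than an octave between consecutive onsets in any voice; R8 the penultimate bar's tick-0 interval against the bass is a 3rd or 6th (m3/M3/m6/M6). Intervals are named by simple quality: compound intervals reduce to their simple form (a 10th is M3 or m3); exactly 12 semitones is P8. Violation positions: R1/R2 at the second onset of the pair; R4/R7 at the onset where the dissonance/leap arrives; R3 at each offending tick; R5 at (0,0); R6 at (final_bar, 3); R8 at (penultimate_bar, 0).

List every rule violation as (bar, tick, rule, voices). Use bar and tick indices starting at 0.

(2, 2, R7, (1,))
(8, 0, R1, (0, 1))

bar 0: v0=D3 v1=D4 downbeat P8
bar 1: v0=E3 v1=G3 downbeat m3
bar 2: v0=D3 v1=B3 downbeat M6
bar 3: v0=F3 v1=A3 downbeat M3
bar 4: v0=E3 v1=C4 downbeat m6
bar 5: v0=C3 v1=E3 downbeat M3
bar 6: v0=D3 v1=F3 downbeat m3
bar 7: v0=C3 v1=A3 downbeat M6
bar 8: v0=D3 v1=D4 downbeat P8
  -> R7 @ bar 2 tick 2 v(1,): B3->F3 leap 6st
  -> R1 @ bar 8 tick 0 v(0, 1): C3/C4 P8 -> D3/D4 P8 similar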